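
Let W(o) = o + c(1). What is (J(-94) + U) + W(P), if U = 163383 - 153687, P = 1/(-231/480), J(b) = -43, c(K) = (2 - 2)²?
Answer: 743121/77 ≈ 9650.9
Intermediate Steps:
c(K) = 0 (c(K) = 0² = 0)
P = -160/77 (P = 1/(-231*1/480) = 1/(-77/160) = -160/77 ≈ -2.0779)
W(o) = o (W(o) = o + 0 = o)
U = 9696
(J(-94) + U) + W(P) = (-43 + 9696) - 160/77 = 9653 - 160/77 = 743121/77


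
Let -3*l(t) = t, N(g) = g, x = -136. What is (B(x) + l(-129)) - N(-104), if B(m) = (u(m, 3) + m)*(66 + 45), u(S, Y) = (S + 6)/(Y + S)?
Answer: -1973787/133 ≈ -14841.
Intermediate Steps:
u(S, Y) = (6 + S)/(S + Y)
l(t) = -t/3
B(m) = 111*m + 111*(6 + m)/(3 + m) (B(m) = ((6 + m)/(m + 3) + m)*(66 + 45) = ((6 + m)/(3 + m) + m)*111 = (m + (6 + m)/(3 + m))*111 = 111*m + 111*(6 + m)/(3 + m))
(B(x) + l(-129)) - N(-104) = (111*(6 + (-136)² + 4*(-136))/(3 - 136) - ⅓*(-129)) - 1*(-104) = (111*(6 + 18496 - 544)/(-133) + 43) + 104 = (111*(-1/133)*17958 + 43) + 104 = (-1993338/133 + 43) + 104 = -1987619/133 + 104 = -1973787/133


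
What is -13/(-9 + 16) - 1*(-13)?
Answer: 78/7 ≈ 11.143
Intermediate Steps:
-13/(-9 + 16) - 1*(-13) = -13/7 + 13 = 78/7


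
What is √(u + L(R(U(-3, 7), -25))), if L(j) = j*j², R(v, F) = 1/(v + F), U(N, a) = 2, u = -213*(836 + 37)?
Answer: 2*I*√13009038533/529 ≈ 431.22*I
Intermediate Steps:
u = -185949 (u = -213*873 = -185949)
R(v, F) = 1/(F + v)
L(j) = j³
√(u + L(R(U(-3, 7), -25))) = √(-185949 + (1/(-25 + 2))³) = √(-185949 + (1/(-23))³) = √(-185949 + (-1/23)³) = √(-185949 - 1/12167) = √(-2262441484/12167) = 2*I*√13009038533/529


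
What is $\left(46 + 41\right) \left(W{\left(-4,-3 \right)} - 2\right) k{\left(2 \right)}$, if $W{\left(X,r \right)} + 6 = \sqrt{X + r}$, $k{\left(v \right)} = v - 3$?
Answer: $696 - 87 i \sqrt{7} \approx 696.0 - 230.18 i$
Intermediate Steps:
$k{\left(v \right)} = -3 + v$
$W{\left(X,r \right)} = -6 + \sqrt{X + r}$
$\left(46 + 41\right) \left(W{\left(-4,-3 \right)} - 2\right) k{\left(2 \right)} = \left(46 + 41\right) \left(\left(-6 + \sqrt{-4 - 3}\right) - 2\right) \left(-3 + 2\right) = 87 \left(\left(-6 + \sqrt{-7}\right) - 2\right) \left(-1\right) = 87 \left(\left(-6 + i \sqrt{7}\right) - 2\right) \left(-1\right) = 87 \left(-8 + i \sqrt{7}\right) \left(-1\right) = 87 \left(8 - i \sqrt{7}\right) = 696 - 87 i \sqrt{7}$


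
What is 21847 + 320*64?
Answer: 42327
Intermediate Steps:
21847 + 320*64 = 21847 + 20480 = 42327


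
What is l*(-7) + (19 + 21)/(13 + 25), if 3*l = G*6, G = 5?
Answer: -1310/19 ≈ -68.947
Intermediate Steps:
l = 10 (l = (5*6)/3 = (1/3)*30 = 10)
l*(-7) + (19 + 21)/(13 + 25) = 10*(-7) + (19 + 21)/(13 + 25) = -70 + 40/38 = -70 + 40*(1/38) = -70 + 20/19 = -1310/19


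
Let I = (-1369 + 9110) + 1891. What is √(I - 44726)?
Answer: I*√35094 ≈ 187.33*I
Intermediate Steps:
I = 9632 (I = 7741 + 1891 = 9632)
√(I - 44726) = √(9632 - 44726) = √(-35094) = I*√35094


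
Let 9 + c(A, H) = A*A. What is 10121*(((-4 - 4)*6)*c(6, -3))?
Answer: -13116816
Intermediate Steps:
c(A, H) = -9 + A² (c(A, H) = -9 + A*A = -9 + A²)
10121*(((-4 - 4)*6)*c(6, -3)) = 10121*(((-4 - 4)*6)*(-9 + 6²)) = 10121*((-8*6)*(-9 + 36)) = 10121*(-48*27) = 10121*(-1296) = -13116816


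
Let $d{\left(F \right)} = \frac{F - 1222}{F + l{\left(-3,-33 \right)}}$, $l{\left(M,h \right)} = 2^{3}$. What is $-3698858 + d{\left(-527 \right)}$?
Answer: $- \frac{639901851}{173} \approx -3.6989 \cdot 10^{6}$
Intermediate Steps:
$l{\left(M,h \right)} = 8$
$d{\left(F \right)} = \frac{-1222 + F}{8 + F}$ ($d{\left(F \right)} = \frac{F - 1222}{F + 8} = \frac{-1222 + F}{8 + F}$)
$-3698858 + d{\left(-527 \right)} = -3698858 + \frac{-1222 - 527}{8 - 527} = -3698858 + \frac{1}{-519} \left(-1749\right) = -3698858 - - \frac{583}{173} = -3698858 + \frac{583}{173} = - \frac{639901851}{173}$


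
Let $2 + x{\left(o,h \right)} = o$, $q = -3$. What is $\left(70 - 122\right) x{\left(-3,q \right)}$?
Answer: $260$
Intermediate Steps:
$x{\left(o,h \right)} = -2 + o$
$\left(70 - 122\right) x{\left(-3,q \right)} = \left(70 - 122\right) \left(-2 - 3\right) = \left(-52\right) \left(-5\right) = 260$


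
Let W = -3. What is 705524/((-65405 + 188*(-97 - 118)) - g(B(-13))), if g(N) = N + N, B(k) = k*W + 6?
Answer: -705524/105915 ≈ -6.6612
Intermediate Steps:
B(k) = 6 - 3*k (B(k) = k*(-3) + 6 = -3*k + 6 = 6 - 3*k)
g(N) = 2*N
705524/((-65405 + 188*(-97 - 118)) - g(B(-13))) = 705524/((-65405 + 188*(-97 - 118)) - 2*(6 - 3*(-13))) = 705524/((-65405 + 188*(-215)) - 2*(6 + 39)) = 705524/((-65405 - 40420) - 2*45) = 705524/(-105825 - 1*90) = 705524/(-105825 - 90) = 705524/(-105915) = 705524*(-1/105915) = -705524/105915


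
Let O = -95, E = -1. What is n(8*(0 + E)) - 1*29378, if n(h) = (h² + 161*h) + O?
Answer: -30697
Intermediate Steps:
n(h) = -95 + h² + 161*h (n(h) = (h² + 161*h) - 95 = -95 + h² + 161*h)
n(8*(0 + E)) - 1*29378 = (-95 + (8*(0 - 1))² + 161*(8*(0 - 1))) - 1*29378 = (-95 + (8*(-1))² + 161*(8*(-1))) - 29378 = (-95 + (-8)² + 161*(-8)) - 29378 = (-95 + 64 - 1288) - 29378 = -1319 - 29378 = -30697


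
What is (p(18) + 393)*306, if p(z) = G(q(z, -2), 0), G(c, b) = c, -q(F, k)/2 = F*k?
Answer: 142290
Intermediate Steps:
q(F, k) = -2*F*k
p(z) = 4*z (p(z) = -2*z*(-2) = 4*z)
(p(18) + 393)*306 = (4*18 + 393)*306 = (72 + 393)*306 = 465*306 = 142290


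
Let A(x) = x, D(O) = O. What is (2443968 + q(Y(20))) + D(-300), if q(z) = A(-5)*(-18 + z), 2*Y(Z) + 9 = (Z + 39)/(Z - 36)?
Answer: 78201271/32 ≈ 2.4438e+6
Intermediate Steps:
Y(Z) = -9/2 + (39 + Z)/(2*(-36 + Z)) (Y(Z) = -9/2 + ((Z + 39)/(Z - 36))/2 = -9/2 + ((39 + Z)/(-36 + Z))/2 = -9/2 + (39 + Z)/(2*(-36 + Z)))
q(z) = 90 - 5*z (q(z) = -5*(-18 + z) = 90 - 5*z)
(2443968 + q(Y(20))) + D(-300) = (2443968 + (90 - 5*(363 - 8*20)/(2*(-36 + 20)))) - 300 = (2443968 + (90 - 5*(363 - 160)/(2*(-16)))) - 300 = (2443968 + (90 - 5*(-1)*203/(2*16))) - 300 = (2443968 + (90 - 5*(-203/32))) - 300 = (2443968 + (90 + 1015/32)) - 300 = (2443968 + 3895/32) - 300 = 78210871/32 - 300 = 78201271/32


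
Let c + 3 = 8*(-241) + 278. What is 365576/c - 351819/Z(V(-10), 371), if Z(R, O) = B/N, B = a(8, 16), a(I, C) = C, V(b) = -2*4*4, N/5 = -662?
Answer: 962473590977/13224 ≈ 7.2782e+7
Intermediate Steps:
N = -3310 (N = 5*(-662) = -3310)
V(b) = -32 (V(b) = -8*4 = -32)
B = 16
Z(R, O) = -8/1655 (Z(R, O) = 16/(-3310) = 16*(-1/3310) = -8/1655)
c = -1653 (c = -3 + (8*(-241) + 278) = -3 + (-1928 + 278) = -3 - 1650 = -1653)
365576/c - 351819/Z(V(-10), 371) = 365576/(-1653) - 351819/(-8/1655) = 365576*(-1/1653) - 351819*(-1655/8) = -365576/1653 + 582260445/8 = 962473590977/13224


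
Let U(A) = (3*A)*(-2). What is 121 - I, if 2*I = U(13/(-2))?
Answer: 203/2 ≈ 101.50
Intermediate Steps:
U(A) = -6*A
I = 39/2 (I = (-78/(-2))/2 = (-78*(-1)/2)/2 = (-6*(-13/2))/2 = (½)*39 = 39/2 ≈ 19.500)
121 - I = 121 - 1*39/2 = 121 - 39/2 = 203/2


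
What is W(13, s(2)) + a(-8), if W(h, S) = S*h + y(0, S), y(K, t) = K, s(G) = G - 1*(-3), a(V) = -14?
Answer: 51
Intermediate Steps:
s(G) = 3 + G (s(G) = G + 3 = 3 + G)
W(h, S) = S*h (W(h, S) = S*h + 0 = S*h)
W(13, s(2)) + a(-8) = (3 + 2)*13 - 14 = 5*13 - 14 = 65 - 14 = 51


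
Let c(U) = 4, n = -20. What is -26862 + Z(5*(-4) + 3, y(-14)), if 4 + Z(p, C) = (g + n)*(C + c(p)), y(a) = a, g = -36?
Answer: -26306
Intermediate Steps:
Z(p, C) = -228 - 56*C (Z(p, C) = -4 + (-36 - 20)*(C + 4) = -4 - 56*(4 + C) = -4 + (-224 - 56*C) = -228 - 56*C)
-26862 + Z(5*(-4) + 3, y(-14)) = -26862 + (-228 - 56*(-14)) = -26862 + (-228 + 784) = -26862 + 556 = -26306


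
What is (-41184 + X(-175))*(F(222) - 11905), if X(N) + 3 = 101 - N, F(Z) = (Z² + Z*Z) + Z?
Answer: -3554552235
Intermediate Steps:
F(Z) = Z + 2*Z² (F(Z) = (Z² + Z²) + Z = 2*Z² + Z = Z + 2*Z²)
X(N) = 98 - N (X(N) = -3 + (101 - N) = 98 - N)
(-41184 + X(-175))*(F(222) - 11905) = (-41184 + (98 - 1*(-175)))*(222*(1 + 2*222) - 11905) = (-41184 + (98 + 175))*(222*(1 + 444) - 11905) = (-41184 + 273)*(222*445 - 11905) = -40911*(98790 - 11905) = -40911*86885 = -3554552235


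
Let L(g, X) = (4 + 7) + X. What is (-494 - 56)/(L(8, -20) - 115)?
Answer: 275/62 ≈ 4.4355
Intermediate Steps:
L(g, X) = 11 + X
(-494 - 56)/(L(8, -20) - 115) = (-494 - 56)/((11 - 20) - 115) = -550/(-9 - 115) = -550/(-124) = -550*(-1/124) = 275/62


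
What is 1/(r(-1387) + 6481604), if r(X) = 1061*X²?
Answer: 1/2047600513 ≈ 4.8838e-10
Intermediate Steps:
1/(r(-1387) + 6481604) = 1/(1061*(-1387)² + 6481604) = 1/(1061*1923769 + 6481604) = 1/(2041118909 + 6481604) = 1/2047600513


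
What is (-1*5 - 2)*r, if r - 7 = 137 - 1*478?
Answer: 2338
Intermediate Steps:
r = -334 (r = 7 + (137 - 1*478) = 7 + (137 - 478) = 7 - 341 = -334)
(-1*5 - 2)*r = (-1*5 - 2)*(-334) = (-5 - 2)*(-334) = -7*(-334) = 2338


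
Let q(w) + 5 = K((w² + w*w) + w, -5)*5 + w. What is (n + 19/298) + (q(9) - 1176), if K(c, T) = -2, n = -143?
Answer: -394831/298 ≈ -1324.9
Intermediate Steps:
q(w) = -15 + w (q(w) = -5 + (-2*5 + w) = -5 + (-10 + w) = -15 + w)
(n + 19/298) + (q(9) - 1176) = (-143 + 19/298) + ((-15 + 9) - 1176) = (-143 + 19*(1/298)) + (-6 - 1176) = (-143 + 19/298) - 1182 = -42595/298 - 1182 = -394831/298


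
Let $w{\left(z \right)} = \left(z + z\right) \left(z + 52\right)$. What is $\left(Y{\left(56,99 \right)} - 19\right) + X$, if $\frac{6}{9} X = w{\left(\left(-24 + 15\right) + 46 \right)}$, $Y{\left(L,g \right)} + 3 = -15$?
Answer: $9842$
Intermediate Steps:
$Y{\left(L,g \right)} = -18$ ($Y{\left(L,g \right)} = -3 - 15 = -18$)
$w{\left(z \right)} = 2 z \left(52 + z\right)$
$X = 9879$ ($X = \frac{3 \cdot 2 \left(\left(-24 + 15\right) + 46\right) \left(52 + \left(\left(-24 + 15\right) + 46\right)\right)}{2} = \frac{3 \cdot 2 \left(-9 + 46\right) \left(52 + \left(-9 + 46\right)\right)}{2} = \frac{3 \cdot 2 \cdot 37 \left(52 + 37\right)}{2} = \frac{3 \cdot 2 \cdot 37 \cdot 89}{2} = \frac{3}{2} \cdot 6586 = 9879$)
$\left(Y{\left(56,99 \right)} - 19\right) + X = \left(-18 - 19\right) + 9879 = -37 + 9879 = 9842$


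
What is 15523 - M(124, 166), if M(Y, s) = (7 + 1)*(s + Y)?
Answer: 13203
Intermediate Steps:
M(Y, s) = 8*Y + 8*s (M(Y, s) = 8*(Y + s) = 8*Y + 8*s)
15523 - M(124, 166) = 15523 - (8*124 + 8*166) = 15523 - (992 + 1328) = 15523 - 1*2320 = 15523 - 2320 = 13203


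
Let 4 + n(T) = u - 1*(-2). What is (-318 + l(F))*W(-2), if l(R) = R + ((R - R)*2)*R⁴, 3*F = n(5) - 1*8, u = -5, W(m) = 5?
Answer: -1615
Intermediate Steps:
n(T) = -7 (n(T) = -4 + (-5 - 1*(-2)) = -4 + (-5 + 2) = -4 - 3 = -7)
F = -5 (F = (-7 - 1*8)/3 = (-7 - 8)/3 = (⅓)*(-15) = -5)
l(R) = R (l(R) = R + (0*2)*R⁴ = R + 0*R⁴ = R + 0 = R)
(-318 + l(F))*W(-2) = (-318 - 5)*5 = -323*5 = -1615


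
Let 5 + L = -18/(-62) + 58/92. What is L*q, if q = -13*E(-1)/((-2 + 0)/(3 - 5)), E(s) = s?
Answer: -75621/1426 ≈ -53.030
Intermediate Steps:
q = 13 (q = -(-13)/((-2 + 0)/(3 - 5)) = -(-13)/((-2/(-2))) = -(-13)/((-2*(-½))) = -(-13)/1 = -(-13) = -13*(-1) = 13)
L = -5817/1426 (L = -5 + (-18/(-62) + 58/92) = -5 + (-18*(-1/62) + 58*(1/92)) = -5 + (9/31 + 29/46) = -5 + 1313/1426 = -5817/1426 ≈ -4.0792)
L*q = -5817/1426*13 = -75621/1426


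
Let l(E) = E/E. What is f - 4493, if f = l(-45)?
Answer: -4492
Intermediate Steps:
l(E) = 1
f = 1
f - 4493 = 1 - 4493 = -4492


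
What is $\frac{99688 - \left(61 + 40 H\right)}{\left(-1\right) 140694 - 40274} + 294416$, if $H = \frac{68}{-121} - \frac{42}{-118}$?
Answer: $\frac{380364314101639}{1291930552} \approx 2.9442 \cdot 10^{5}$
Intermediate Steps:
$H = - \frac{1471}{7139}$ ($H = 68 \left(- \frac{1}{121}\right) - - \frac{21}{59} = - \frac{68}{121} + \frac{21}{59} = - \frac{1471}{7139} \approx -0.20605$)
$\frac{99688 - \left(61 + 40 H\right)}{\left(-1\right) 140694 - 40274} + 294416 = \frac{99688 - \frac{376639}{7139}}{\left(-1\right) 140694 - 40274} + 294416 = \frac{99688 + \left(-61 + \frac{58840}{7139}\right)}{-140694 - 40274} + 294416 = \frac{99688 - \frac{376639}{7139}}{-180968} + 294416 = \frac{711295993}{7139} \left(- \frac{1}{180968}\right) + 294416 = - \frac{711295993}{1291930552} + 294416 = \frac{380364314101639}{1291930552}$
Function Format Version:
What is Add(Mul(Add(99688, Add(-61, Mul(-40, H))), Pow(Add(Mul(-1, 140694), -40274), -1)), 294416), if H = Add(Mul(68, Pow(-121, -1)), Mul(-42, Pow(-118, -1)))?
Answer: Rational(380364314101639, 1291930552) ≈ 2.9442e+5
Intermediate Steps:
H = Rational(-1471, 7139) (H = Add(Mul(68, Rational(-1, 121)), Mul(-42, Rational(-1, 118))) = Add(Rational(-68, 121), Rational(21, 59)) = Rational(-1471, 7139) ≈ -0.20605)
Add(Mul(Add(99688, Add(-61, Mul(-40, H))), Pow(Add(Mul(-1, 140694), -40274), -1)), 294416) = Add(Mul(Add(99688, Add(-61, Mul(-40, Rational(-1471, 7139)))), Pow(Add(Mul(-1, 140694), -40274), -1)), 294416) = Add(Mul(Add(99688, Add(-61, Rational(58840, 7139))), Pow(Add(-140694, -40274), -1)), 294416) = Add(Mul(Add(99688, Rational(-376639, 7139)), Pow(-180968, -1)), 294416) = Add(Mul(Rational(711295993, 7139), Rational(-1, 180968)), 294416) = Add(Rational(-711295993, 1291930552), 294416) = Rational(380364314101639, 1291930552)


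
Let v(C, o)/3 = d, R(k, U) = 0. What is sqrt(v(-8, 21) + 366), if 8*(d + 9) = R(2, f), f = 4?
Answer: sqrt(339) ≈ 18.412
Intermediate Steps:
d = -9 (d = -9 + (1/8)*0 = -9 + 0 = -9)
v(C, o) = -27 (v(C, o) = 3*(-9) = -27)
sqrt(v(-8, 21) + 366) = sqrt(-27 + 366) = sqrt(339)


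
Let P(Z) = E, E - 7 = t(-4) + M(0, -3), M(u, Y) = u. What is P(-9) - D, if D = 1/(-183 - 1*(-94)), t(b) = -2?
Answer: 446/89 ≈ 5.0112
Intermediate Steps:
E = 5 (E = 7 + (-2 + 0) = 7 - 2 = 5)
P(Z) = 5
D = -1/89 (D = 1/(-183 + 94) = 1/(-89) = -1/89 ≈ -0.011236)
P(-9) - D = 5 - 1*(-1/89) = 5 + 1/89 = 446/89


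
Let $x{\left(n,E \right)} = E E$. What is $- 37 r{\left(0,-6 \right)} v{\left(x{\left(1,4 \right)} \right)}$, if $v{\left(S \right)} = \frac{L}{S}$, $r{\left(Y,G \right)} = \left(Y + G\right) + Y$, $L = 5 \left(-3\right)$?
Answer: $- \frac{1665}{8} \approx -208.13$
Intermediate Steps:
$L = -15$
$x{\left(n,E \right)} = E^{2}$
$r{\left(Y,G \right)} = G + 2 Y$ ($r{\left(Y,G \right)} = \left(G + Y\right) + Y = G + 2 Y$)
$v{\left(S \right)} = - \frac{15}{S}$
$- 37 r{\left(0,-6 \right)} v{\left(x{\left(1,4 \right)} \right)} = - 37 \left(-6 + 2 \cdot 0\right) \left(- \frac{15}{4^{2}}\right) = - 37 \left(-6 + 0\right) \left(- \frac{15}{16}\right) = \left(-37\right) \left(-6\right) \left(\left(-15\right) \frac{1}{16}\right) = 222 \left(- \frac{15}{16}\right) = - \frac{1665}{8}$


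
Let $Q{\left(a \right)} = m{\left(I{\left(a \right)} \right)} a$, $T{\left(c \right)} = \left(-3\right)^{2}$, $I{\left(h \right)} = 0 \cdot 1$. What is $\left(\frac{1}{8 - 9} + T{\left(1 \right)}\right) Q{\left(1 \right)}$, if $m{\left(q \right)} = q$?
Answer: $0$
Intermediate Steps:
$I{\left(h \right)} = 0$
$T{\left(c \right)} = 9$
$Q{\left(a \right)} = 0$ ($Q{\left(a \right)} = 0 a = 0$)
$\left(\frac{1}{8 - 9} + T{\left(1 \right)}\right) Q{\left(1 \right)} = \left(\frac{1}{8 - 9} + 9\right) 0 = \left(\frac{1}{-1} + 9\right) 0 = \left(-1 + 9\right) 0 = 8 \cdot 0 = 0$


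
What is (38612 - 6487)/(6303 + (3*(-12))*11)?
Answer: 32125/5907 ≈ 5.4385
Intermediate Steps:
(38612 - 6487)/(6303 + (3*(-12))*11) = 32125/(6303 - 36*11) = 32125/(6303 - 396) = 32125/5907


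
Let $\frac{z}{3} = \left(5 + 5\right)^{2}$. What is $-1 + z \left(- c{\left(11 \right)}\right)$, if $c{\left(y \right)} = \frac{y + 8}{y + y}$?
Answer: $- \frac{2861}{11} \approx -260.09$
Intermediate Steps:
$c{\left(y \right)} = \frac{8 + y}{2 y}$
$z = 300$ ($z = 3 \left(5 + 5\right)^{2} = 3 \cdot 10^{2} = 3 \cdot 100 = 300$)
$-1 + z \left(- c{\left(11 \right)}\right) = -1 + 300 \left(- \frac{8 + 11}{2 \cdot 11}\right) = -1 + 300 \left(- \frac{19}{2 \cdot 11}\right) = -1 + 300 \left(\left(-1\right) \frac{19}{22}\right) = -1 + 300 \left(- \frac{19}{22}\right) = -1 - \frac{2850}{11} = - \frac{2861}{11}$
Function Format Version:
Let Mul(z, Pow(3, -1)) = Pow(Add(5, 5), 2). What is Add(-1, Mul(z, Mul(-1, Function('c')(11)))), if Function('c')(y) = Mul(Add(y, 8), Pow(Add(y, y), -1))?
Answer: Rational(-2861, 11) ≈ -260.09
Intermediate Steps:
Function('c')(y) = Mul(Rational(1, 2), Pow(y, -1), Add(8, y)) (Function('c')(y) = Mul(Add(8, y), Pow(Mul(2, y), -1)) = Mul(Add(8, y), Mul(Rational(1, 2), Pow(y, -1))) = Mul(Rational(1, 2), Pow(y, -1), Add(8, y)))
z = 300 (z = Mul(3, Pow(Add(5, 5), 2)) = Mul(3, Pow(10, 2)) = Mul(3, 100) = 300)
Add(-1, Mul(z, Mul(-1, Function('c')(11)))) = Add(-1, Mul(300, Mul(-1, Mul(Rational(1, 2), Pow(11, -1), Add(8, 11))))) = Add(-1, Mul(300, Mul(-1, Mul(Rational(1, 2), Rational(1, 11), 19)))) = Add(-1, Mul(300, Mul(-1, Rational(19, 22)))) = Add(-1, Mul(300, Rational(-19, 22))) = Add(-1, Rational(-2850, 11)) = Rational(-2861, 11)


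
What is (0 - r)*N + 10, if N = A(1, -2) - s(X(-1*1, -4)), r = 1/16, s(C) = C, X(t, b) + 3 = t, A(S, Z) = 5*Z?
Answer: 83/8 ≈ 10.375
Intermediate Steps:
X(t, b) = -3 + t
r = 1/16 ≈ 0.062500
N = -6 (N = 5*(-2) - (-3 - 1*1) = -10 - (-3 - 1) = -10 - 1*(-4) = -10 + 4 = -6)
(0 - r)*N + 10 = (0 - 1*1/16)*(-6) + 10 = (0 - 1/16)*(-6) + 10 = -1/16*(-6) + 10 = 3/8 + 10 = 83/8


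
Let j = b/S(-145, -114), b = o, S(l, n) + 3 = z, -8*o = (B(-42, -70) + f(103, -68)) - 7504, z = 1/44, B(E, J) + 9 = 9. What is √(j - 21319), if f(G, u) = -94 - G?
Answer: I*√1485615718/262 ≈ 147.11*I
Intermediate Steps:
B(E, J) = 0 (B(E, J) = -9 + 9 = 0)
z = 1/44 ≈ 0.022727
o = 7701/8 (o = -((0 + (-94 - 1*103)) - 7504)/8 = -((0 + (-94 - 103)) - 7504)/8 = -((0 - 197) - 7504)/8 = -(-197 - 7504)/8 = -⅛*(-7701) = 7701/8 ≈ 962.63)
S(l, n) = -131/44 (S(l, n) = -3 + 1/44 = -131/44)
b = 7701/8 ≈ 962.63
j = -84711/262 (j = 7701/(8*(-131/44)) = (7701/8)*(-44/131) = -84711/262 ≈ -323.32)
√(j - 21319) = √(-84711/262 - 21319) = √(-5670289/262) = I*√1485615718/262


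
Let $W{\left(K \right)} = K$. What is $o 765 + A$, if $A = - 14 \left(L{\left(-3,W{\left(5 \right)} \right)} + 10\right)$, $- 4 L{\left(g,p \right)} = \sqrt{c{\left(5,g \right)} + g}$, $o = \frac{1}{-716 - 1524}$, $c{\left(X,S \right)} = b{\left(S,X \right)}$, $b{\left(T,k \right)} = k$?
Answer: $- \frac{62873}{448} + \frac{7 \sqrt{2}}{2} \approx -135.39$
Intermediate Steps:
$c{\left(X,S \right)} = X$
$o = - \frac{1}{2240}$ ($o = \frac{1}{-2240} = - \frac{1}{2240} \approx -0.00044643$)
$L{\left(g,p \right)} = - \frac{\sqrt{5 + g}}{4}$
$A = -140 + \frac{7 \sqrt{2}}{2}$ ($A = - 14 \left(- \frac{\sqrt{5 - 3}}{4} + 10\right) = - 14 \left(- \frac{\sqrt{2}}{4} + 10\right) = - 14 \left(10 - \frac{\sqrt{2}}{4}\right) = -140 + \frac{7 \sqrt{2}}{2} \approx -135.05$)
$o 765 + A = \left(- \frac{1}{2240}\right) 765 - \left(140 - \frac{7 \sqrt{2}}{2}\right) = - \frac{153}{448} - \left(140 - \frac{7 \sqrt{2}}{2}\right) = - \frac{62873}{448} + \frac{7 \sqrt{2}}{2}$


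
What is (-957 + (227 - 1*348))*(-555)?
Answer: 598290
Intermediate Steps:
(-957 + (227 - 1*348))*(-555) = (-957 + (227 - 348))*(-555) = (-957 - 121)*(-555) = -1078*(-555) = 598290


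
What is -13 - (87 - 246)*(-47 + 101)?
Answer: 8573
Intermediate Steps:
-13 - (87 - 246)*(-47 + 101) = -13 - (-159)*54 = -13 - 1*(-8586) = -13 + 8586 = 8573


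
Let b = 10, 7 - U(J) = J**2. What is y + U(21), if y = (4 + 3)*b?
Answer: -364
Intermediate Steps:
U(J) = 7 - J**2
y = 70 (y = (4 + 3)*10 = 7*10 = 70)
y + U(21) = 70 + (7 - 1*21**2) = 70 + (7 - 1*441) = 70 + (7 - 441) = 70 - 434 = -364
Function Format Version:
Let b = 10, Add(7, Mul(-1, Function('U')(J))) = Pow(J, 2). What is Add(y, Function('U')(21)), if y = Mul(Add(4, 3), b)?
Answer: -364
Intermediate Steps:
Function('U')(J) = Add(7, Mul(-1, Pow(J, 2)))
y = 70 (y = Mul(Add(4, 3), 10) = Mul(7, 10) = 70)
Add(y, Function('U')(21)) = Add(70, Add(7, Mul(-1, Pow(21, 2)))) = Add(70, Add(7, Mul(-1, 441))) = Add(70, Add(7, -441)) = Add(70, -434) = -364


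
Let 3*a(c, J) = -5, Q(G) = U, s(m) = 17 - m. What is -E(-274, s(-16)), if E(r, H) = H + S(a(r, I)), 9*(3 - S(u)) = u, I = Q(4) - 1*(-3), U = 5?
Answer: -977/27 ≈ -36.185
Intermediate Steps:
Q(G) = 5
I = 8 (I = 5 - 1*(-3) = 5 + 3 = 8)
a(c, J) = -5/3 (a(c, J) = (⅓)*(-5) = -5/3)
S(u) = 3 - u/9
E(r, H) = 86/27 + H (E(r, H) = H + (3 - ⅑*(-5/3)) = H + (3 + 5/27) = H + 86/27 = 86/27 + H)
-E(-274, s(-16)) = -(86/27 + (17 - 1*(-16))) = -(86/27 + (17 + 16)) = -(86/27 + 33) = -1*977/27 = -977/27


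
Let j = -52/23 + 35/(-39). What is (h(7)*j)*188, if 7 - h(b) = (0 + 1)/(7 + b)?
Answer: -25831294/6279 ≈ -4113.9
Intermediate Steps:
h(b) = 7 - 1/(7 + b) (h(b) = 7 - (0 + 1)/(7 + b) = 7 - 1/(7 + b))
j = -2833/897 (j = -52*1/23 + 35*(-1/39) = -52/23 - 35/39 = -2833/897 ≈ -3.1583)
(h(7)*j)*188 = (((48 + 7*7)/(7 + 7))*(-2833/897))*188 = (((48 + 49)/14)*(-2833/897))*188 = (((1/14)*97)*(-2833/897))*188 = ((97/14)*(-2833/897))*188 = -274801/12558*188 = -25831294/6279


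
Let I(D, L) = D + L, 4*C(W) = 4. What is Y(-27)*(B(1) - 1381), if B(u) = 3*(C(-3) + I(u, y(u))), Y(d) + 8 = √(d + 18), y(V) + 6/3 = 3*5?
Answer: 10688 - 4008*I ≈ 10688.0 - 4008.0*I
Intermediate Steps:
C(W) = 1 (C(W) = (¼)*4 = 1)
y(V) = 13 (y(V) = -2 + 3*5 = -2 + 15 = 13)
Y(d) = -8 + √(18 + d) (Y(d) = -8 + √(d + 18) = -8 + √(18 + d))
B(u) = 42 + 3*u (B(u) = 3*(1 + (u + 13)) = 3*(1 + (13 + u)) = 3*(14 + u) = 42 + 3*u)
Y(-27)*(B(1) - 1381) = (-8 + √(18 - 27))*((42 + 3*1) - 1381) = (-8 + √(-9))*((42 + 3) - 1381) = (-8 + 3*I)*(45 - 1381) = (-8 + 3*I)*(-1336) = 10688 - 4008*I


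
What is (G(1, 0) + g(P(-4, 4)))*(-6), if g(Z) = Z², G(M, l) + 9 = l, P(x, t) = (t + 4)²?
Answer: -24522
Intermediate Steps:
P(x, t) = (4 + t)²
G(M, l) = -9 + l
(G(1, 0) + g(P(-4, 4)))*(-6) = ((-9 + 0) + ((4 + 4)²)²)*(-6) = (-9 + (8²)²)*(-6) = (-9 + 64²)*(-6) = (-9 + 4096)*(-6) = 4087*(-6) = -24522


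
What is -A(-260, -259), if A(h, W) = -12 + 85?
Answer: -73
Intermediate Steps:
A(h, W) = 73
-A(-260, -259) = -1*73 = -73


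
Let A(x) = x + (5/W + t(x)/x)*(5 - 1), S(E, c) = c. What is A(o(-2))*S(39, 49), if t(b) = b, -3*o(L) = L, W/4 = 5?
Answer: 833/3 ≈ 277.67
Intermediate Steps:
W = 20 (W = 4*5 = 20)
o(L) = -L/3
A(x) = 5 + x (A(x) = x + (5/20 + x/x)*(5 - 1) = x + (5*(1/20) + 1)*4 = x + (¼ + 1)*4 = x + (5/4)*4 = x + 5 = 5 + x)
A(o(-2))*S(39, 49) = (5 - ⅓*(-2))*49 = (5 + ⅔)*49 = (17/3)*49 = 833/3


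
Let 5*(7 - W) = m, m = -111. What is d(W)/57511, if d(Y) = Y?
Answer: 146/287555 ≈ 0.00050773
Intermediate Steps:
W = 146/5 (W = 7 - ⅕*(-111) = 7 + 111/5 = 146/5 ≈ 29.200)
d(W)/57511 = (146/5)/57511 = (146/5)*(1/57511) = 146/287555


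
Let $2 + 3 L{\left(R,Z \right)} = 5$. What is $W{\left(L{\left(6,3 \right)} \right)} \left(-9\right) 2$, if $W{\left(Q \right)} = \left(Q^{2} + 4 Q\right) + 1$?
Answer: $-108$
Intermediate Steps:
$L{\left(R,Z \right)} = 1$ ($L{\left(R,Z \right)} = - \frac{2}{3} + \frac{1}{3} \cdot 5 = - \frac{2}{3} + \frac{5}{3} = 1$)
$W{\left(Q \right)} = 1 + Q^{2} + 4 Q$
$W{\left(L{\left(6,3 \right)} \right)} \left(-9\right) 2 = \left(1 + 1^{2} + 4 \cdot 1\right) \left(-9\right) 2 = \left(1 + 1 + 4\right) \left(-9\right) 2 = 6 \left(-9\right) 2 = \left(-54\right) 2 = -108$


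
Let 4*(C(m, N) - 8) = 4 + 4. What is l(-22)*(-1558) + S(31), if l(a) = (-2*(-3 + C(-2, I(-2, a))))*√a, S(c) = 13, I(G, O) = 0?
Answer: 13 + 21812*I*√22 ≈ 13.0 + 1.0231e+5*I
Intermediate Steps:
C(m, N) = 10 (C(m, N) = 8 + (4 + 4)/4 = 8 + (¼)*8 = 8 + 2 = 10)
l(a) = -14*√a (l(a) = (-2*(-3 + 10))*√a = (-2*7)*√a = -14*√a)
l(-22)*(-1558) + S(31) = -14*I*√22*(-1558) + 13 = 21812*I*√22 + 13 = 13 + 21812*I*√22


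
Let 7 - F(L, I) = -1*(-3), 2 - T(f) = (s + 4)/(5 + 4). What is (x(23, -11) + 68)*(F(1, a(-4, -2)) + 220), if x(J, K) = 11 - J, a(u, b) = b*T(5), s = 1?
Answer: 12544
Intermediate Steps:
T(f) = 13/9 (T(f) = 2 - (1 + 4)/(5 + 4) = 2 - 5/9 = 13/9)
a(u, b) = 13*b/9 (a(u, b) = b*(13/9) = 13*b/9)
F(L, I) = 4 (F(L, I) = 7 - (-1)*(-3) = 7 - 1*3 = 7 - 3 = 4)
(x(23, -11) + 68)*(F(1, a(-4, -2)) + 220) = ((11 - 1*23) + 68)*(4 + 220) = ((11 - 23) + 68)*224 = (-12 + 68)*224 = 56*224 = 12544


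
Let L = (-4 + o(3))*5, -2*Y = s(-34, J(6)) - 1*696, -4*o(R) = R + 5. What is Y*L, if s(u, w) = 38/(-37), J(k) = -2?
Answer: -386850/37 ≈ -10455.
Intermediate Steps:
o(R) = -5/4 - R/4 (o(R) = -(R + 5)/4 = -(5 + R)/4 = -5/4 - R/4)
s(u, w) = -38/37 (s(u, w) = 38*(-1/37) = -38/37)
Y = 12895/37 (Y = -(-38/37 - 1*696)/2 = -(-38/37 - 696)/2 = -1/2*(-25790/37) = 12895/37 ≈ 348.51)
L = -30 (L = (-4 + (-5/4 - 1/4*3))*5 = (-4 + (-5/4 - 3/4))*5 = (-4 - 2)*5 = -6*5 = -30)
Y*L = (12895/37)*(-30) = -386850/37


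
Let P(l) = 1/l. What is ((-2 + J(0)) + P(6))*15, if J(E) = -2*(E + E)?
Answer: -55/2 ≈ -27.500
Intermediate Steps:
J(E) = -4*E
P(l) = 1/l
((-2 + J(0)) + P(6))*15 = ((-2 - 4*0) + 1/6)*15 = ((-2 + 0) + ⅙)*15 = (-2 + ⅙)*15 = -11/6*15 = -55/2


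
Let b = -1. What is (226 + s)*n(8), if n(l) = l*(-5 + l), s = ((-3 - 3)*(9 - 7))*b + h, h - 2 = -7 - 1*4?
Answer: 5496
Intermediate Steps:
h = -9 (h = 2 + (-7 - 1*4) = 2 + (-7 - 4) = 2 - 11 = -9)
s = 3 (s = ((-3 - 3)*(9 - 7))*(-1) - 9 = -6*2*(-1) - 9 = -12*(-1) - 9 = 12 - 9 = 3)
(226 + s)*n(8) = (226 + 3)*(8*(-5 + 8)) = 229*(8*3) = 229*24 = 5496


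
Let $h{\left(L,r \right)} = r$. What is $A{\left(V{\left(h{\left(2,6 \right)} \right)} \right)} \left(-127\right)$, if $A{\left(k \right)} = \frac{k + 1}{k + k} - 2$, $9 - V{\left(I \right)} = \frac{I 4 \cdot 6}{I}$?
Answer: $\frac{2921}{15} \approx 194.73$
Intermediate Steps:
$V{\left(I \right)} = -15$ ($V{\left(I \right)} = 9 - \frac{I 4 \cdot 6}{I} = 9 - \frac{4 I 6}{I} = 9 - \frac{24 I}{I} = 9 - 24 = -15$)
$A{\left(k \right)} = -2 + \frac{1 + k}{2 k}$ ($A{\left(k \right)} = \frac{1 + k}{2 k} - 2 = -2 + \frac{1 + k}{2 k}$)
$A{\left(V{\left(h{\left(2,6 \right)} \right)} \right)} \left(-127\right) = \frac{1 - -45}{2 \left(-15\right)} \left(-127\right) = \frac{1}{2} \left(- \frac{1}{15}\right) \left(1 + 45\right) \left(-127\right) = \frac{1}{2} \left(- \frac{1}{15}\right) 46 \left(-127\right) = \left(- \frac{23}{15}\right) \left(-127\right) = \frac{2921}{15}$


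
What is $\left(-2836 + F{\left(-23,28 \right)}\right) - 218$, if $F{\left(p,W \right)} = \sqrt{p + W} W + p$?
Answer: $-3077 + 28 \sqrt{5} \approx -3014.4$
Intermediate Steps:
$F{\left(p,W \right)} = p + W \sqrt{W + p}$ ($F{\left(p,W \right)} = \sqrt{W + p} W + p = W \sqrt{W + p} + p = p + W \sqrt{W + p}$)
$\left(-2836 + F{\left(-23,28 \right)}\right) - 218 = \left(-2836 - \left(23 - 28 \sqrt{28 - 23}\right)\right) - 218 = \left(-2836 - \left(23 - 28 \sqrt{5}\right)\right) + \left(-829 + 611\right) = \left(-2859 + 28 \sqrt{5}\right) - 218 = -3077 + 28 \sqrt{5}$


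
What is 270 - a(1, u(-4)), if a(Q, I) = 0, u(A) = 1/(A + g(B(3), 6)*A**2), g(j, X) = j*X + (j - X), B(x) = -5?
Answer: 270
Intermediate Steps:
g(j, X) = j - X + X*j (g(j, X) = X*j + (j - X) = j - X + X*j)
u(A) = 1/(A - 41*A**2) (u(A) = 1/(A + (-5 - 1*6 + 6*(-5))*A**2) = 1/(A + (-5 - 6 - 30)*A**2) = 1/(A - 41*A**2))
270 - a(1, u(-4)) = 270 - 1*0 = 270 + 0 = 270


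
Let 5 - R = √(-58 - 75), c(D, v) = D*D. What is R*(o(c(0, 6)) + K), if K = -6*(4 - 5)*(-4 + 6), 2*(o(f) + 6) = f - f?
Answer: 30 - 6*I*√133 ≈ 30.0 - 69.195*I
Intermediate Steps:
c(D, v) = D²
o(f) = -6 (o(f) = -6 + (f - f)/2 = -6 + (½)*0 = -6 + 0 = -6)
K = 12 (K = -(-6)*2 = -6*(-2) = 12)
R = 5 - I*√133 (R = 5 - √(-58 - 75) = 5 - √(-133) = 5 - I*√133 ≈ 5.0 - 11.533*I)
R*(o(c(0, 6)) + K) = (5 - I*√133)*(-6 + 12) = (5 - I*√133)*6 = 30 - 6*I*√133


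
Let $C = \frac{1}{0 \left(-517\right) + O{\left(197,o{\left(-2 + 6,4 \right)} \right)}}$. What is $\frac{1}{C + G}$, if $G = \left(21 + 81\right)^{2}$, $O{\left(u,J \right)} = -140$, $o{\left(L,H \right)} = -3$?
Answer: $\frac{140}{1456559} \approx 9.6117 \cdot 10^{-5}$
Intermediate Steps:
$C = - \frac{1}{140}$ ($C = \frac{1}{0 \left(-517\right) - 140} = \frac{1}{0 - 140} = \frac{1}{-140} = - \frac{1}{140} \approx -0.0071429$)
$G = 10404$ ($G = 102^{2} = 10404$)
$\frac{1}{C + G} = \frac{1}{- \frac{1}{140} + 10404} = \frac{1}{\frac{1456559}{140}} = \frac{140}{1456559}$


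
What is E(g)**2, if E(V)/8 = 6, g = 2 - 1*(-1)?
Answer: 2304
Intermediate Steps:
g = 3 (g = 2 + 1 = 3)
E(V) = 48 (E(V) = 8*6 = 48)
E(g)**2 = 48**2 = 2304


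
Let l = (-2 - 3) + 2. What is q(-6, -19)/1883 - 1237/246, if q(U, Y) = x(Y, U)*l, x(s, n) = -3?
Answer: -2327057/463218 ≈ -5.0237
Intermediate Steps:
l = -3 (l = -5 + 2 = -3)
q(U, Y) = 9 (q(U, Y) = -3*(-3) = 9)
q(-6, -19)/1883 - 1237/246 = 9/1883 - 1237/246 = -2327057/463218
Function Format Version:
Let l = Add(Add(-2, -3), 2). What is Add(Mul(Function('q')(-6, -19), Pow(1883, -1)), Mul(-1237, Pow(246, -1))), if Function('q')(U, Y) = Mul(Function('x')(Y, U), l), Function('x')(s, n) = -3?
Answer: Rational(-2327057, 463218) ≈ -5.0237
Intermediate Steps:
l = -3 (l = Add(-5, 2) = -3)
Function('q')(U, Y) = 9 (Function('q')(U, Y) = Mul(-3, -3) = 9)
Add(Mul(Function('q')(-6, -19), Pow(1883, -1)), Mul(-1237, Pow(246, -1))) = Add(Mul(9, Pow(1883, -1)), Mul(-1237, Pow(246, -1))) = Add(Mul(9, Rational(1, 1883)), Mul(-1237, Rational(1, 246))) = Add(Rational(9, 1883), Rational(-1237, 246)) = Rational(-2327057, 463218)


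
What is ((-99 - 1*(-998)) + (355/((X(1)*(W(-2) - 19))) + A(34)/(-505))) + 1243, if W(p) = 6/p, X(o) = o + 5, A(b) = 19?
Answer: 142603937/66660 ≈ 2139.3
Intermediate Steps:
X(o) = 5 + o
((-99 - 1*(-998)) + (355/((X(1)*(W(-2) - 19))) + A(34)/(-505))) + 1243 = ((-99 - 1*(-998)) + (355/(((5 + 1)*(6/(-2) - 19))) + 19/(-505))) + 1243 = ((-99 + 998) + (355/((6*(6*(-½) - 19))) + 19*(-1/505))) + 1243 = (899 + (355/((6*(-3 - 19))) - 19/505)) + 1243 = (899 + (355/((6*(-22))) - 19/505)) + 1243 = (899 + (355/(-132) - 19/505)) + 1243 = (899 + (355*(-1/132) - 19/505)) + 1243 = (899 + (-355/132 - 19/505)) + 1243 = (899 - 181783/66660) + 1243 = 59745557/66660 + 1243 = 142603937/66660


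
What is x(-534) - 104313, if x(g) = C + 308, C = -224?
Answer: -104229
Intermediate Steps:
x(g) = 84 (x(g) = -224 + 308 = 84)
x(-534) - 104313 = 84 - 104313 = -104229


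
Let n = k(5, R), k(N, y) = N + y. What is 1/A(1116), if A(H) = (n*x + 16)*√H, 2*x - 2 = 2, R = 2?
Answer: √31/5580 ≈ 0.00099781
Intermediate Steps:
n = 7 (n = 5 + 2 = 7)
x = 2 (x = 1 + (½)*2 = 1 + 1 = 2)
A(H) = 30*√H (A(H) = (7*2 + 16)*√H = (14 + 16)*√H = 30*√H)
1/A(1116) = 1/(30*√1116) = 1/(30*(6*√31)) = 1/(180*√31) = √31/5580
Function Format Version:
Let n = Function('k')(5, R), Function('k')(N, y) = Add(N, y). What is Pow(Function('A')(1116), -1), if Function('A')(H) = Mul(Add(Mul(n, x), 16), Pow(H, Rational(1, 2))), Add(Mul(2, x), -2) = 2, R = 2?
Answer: Mul(Rational(1, 5580), Pow(31, Rational(1, 2))) ≈ 0.00099781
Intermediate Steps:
n = 7 (n = Add(5, 2) = 7)
x = 2 (x = Add(1, Mul(Rational(1, 2), 2)) = Add(1, 1) = 2)
Function('A')(H) = Mul(30, Pow(H, Rational(1, 2))) (Function('A')(H) = Mul(Add(Mul(7, 2), 16), Pow(H, Rational(1, 2))) = Mul(Add(14, 16), Pow(H, Rational(1, 2))) = Mul(30, Pow(H, Rational(1, 2))))
Pow(Function('A')(1116), -1) = Pow(Mul(30, Pow(1116, Rational(1, 2))), -1) = Pow(Mul(30, Mul(6, Pow(31, Rational(1, 2)))), -1) = Pow(Mul(180, Pow(31, Rational(1, 2))), -1) = Mul(Rational(1, 5580), Pow(31, Rational(1, 2)))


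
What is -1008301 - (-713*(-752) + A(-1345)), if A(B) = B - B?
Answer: -1544477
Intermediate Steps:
A(B) = 0
-1008301 - (-713*(-752) + A(-1345)) = -1008301 - (-713*(-752) + 0) = -1008301 - (536176 + 0) = -1008301 - 1*536176 = -1008301 - 536176 = -1544477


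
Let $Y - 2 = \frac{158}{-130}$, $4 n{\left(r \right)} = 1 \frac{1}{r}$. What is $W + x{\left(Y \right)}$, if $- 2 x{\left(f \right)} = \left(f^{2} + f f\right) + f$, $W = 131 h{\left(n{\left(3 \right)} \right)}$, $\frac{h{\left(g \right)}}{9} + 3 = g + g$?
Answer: $- \frac{14117871}{4225} \approx -3341.5$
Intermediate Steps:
$n{\left(r \right)} = \frac{1}{4 r}$ ($n{\left(r \right)} = \frac{1 \frac{1}{r}}{4} = \frac{1}{4 r}$)
$h{\left(g \right)} = -27 + 18 g$ ($h{\left(g \right)} = -27 + 9 \left(g + g\right) = -27 + 9 \cdot 2 g = -27 + 18 g$)
$W = - \frac{6681}{2}$ ($W = 131 \left(-27 + 18 \frac{1}{4 \cdot 3}\right) = 131 \left(-27 + 18 \cdot \frac{1}{4} \cdot \frac{1}{3}\right) = 131 \left(-27 + 18 \cdot \frac{1}{12}\right) = 131 \left(-27 + \frac{3}{2}\right) = 131 \left(- \frac{51}{2}\right) = - \frac{6681}{2} \approx -3340.5$)
$Y = \frac{51}{65}$ ($Y = 2 + \frac{158}{-130} = 2 + 158 \left(- \frac{1}{130}\right) = 2 - \frac{79}{65} = \frac{51}{65} \approx 0.78462$)
$x{\left(f \right)} = - f^{2} - \frac{f}{2}$ ($x{\left(f \right)} = - \frac{\left(f^{2} + f f\right) + f}{2} = - \frac{\left(f^{2} + f^{2}\right) + f}{2} = - \frac{2 f^{2} + f}{2} = - \frac{f + 2 f^{2}}{2} = - f^{2} - \frac{f}{2}$)
$W + x{\left(Y \right)} = - \frac{6681}{2} - \frac{51 \left(\frac{1}{2} + \frac{51}{65}\right)}{65} = - \frac{6681}{2} - \frac{51}{65} \cdot \frac{167}{130} = - \frac{6681}{2} - \frac{8517}{8450} = - \frac{14117871}{4225}$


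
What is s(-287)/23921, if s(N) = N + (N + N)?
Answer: -861/23921 ≈ -0.035993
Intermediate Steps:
s(N) = 3*N (s(N) = N + 2*N = 3*N)
s(-287)/23921 = (3*(-287))/23921 = -861*1/23921 = -861/23921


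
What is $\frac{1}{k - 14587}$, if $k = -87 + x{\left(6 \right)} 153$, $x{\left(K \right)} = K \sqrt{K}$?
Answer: $- \frac{7337}{105134966} - \frac{459 \sqrt{6}}{105134966} \approx -8.048 \cdot 10^{-5}$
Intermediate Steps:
$x{\left(K \right)} = K^{\frac{3}{2}}$
$k = -87 + 918 \sqrt{6}$ ($k = -87 + 6^{\frac{3}{2}} \cdot 153 = -87 + 6 \sqrt{6} \cdot 153 = -87 + 918 \sqrt{6} \approx 2161.6$)
$\frac{1}{k - 14587} = \frac{1}{\left(-87 + 918 \sqrt{6}\right) - 14587} = \frac{1}{-14674 + 918 \sqrt{6}}$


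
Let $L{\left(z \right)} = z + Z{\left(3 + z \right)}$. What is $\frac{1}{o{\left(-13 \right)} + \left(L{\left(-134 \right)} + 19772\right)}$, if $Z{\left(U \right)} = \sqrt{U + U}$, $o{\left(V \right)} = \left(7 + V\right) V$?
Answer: $\frac{9858}{194360459} - \frac{i \sqrt{262}}{388720918} \approx 5.072 \cdot 10^{-5} - 4.164 \cdot 10^{-8} i$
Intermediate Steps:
$o{\left(V \right)} = V \left(7 + V\right)$
$Z{\left(U \right)} = \sqrt{2} \sqrt{U}$ ($Z{\left(U \right)} = \sqrt{2 U} = \sqrt{2} \sqrt{U}$)
$L{\left(z \right)} = z + \sqrt{2} \sqrt{3 + z}$
$\frac{1}{o{\left(-13 \right)} + \left(L{\left(-134 \right)} + 19772\right)} = \frac{1}{- 13 \left(7 - 13\right) + \left(\left(-134 + \sqrt{6 + 2 \left(-134\right)}\right) + 19772\right)} = \frac{1}{\left(-13\right) \left(-6\right) + \left(\left(-134 + \sqrt{6 - 268}\right) + 19772\right)} = \frac{1}{78 + \left(\left(-134 + \sqrt{-262}\right) + 19772\right)} = \frac{1}{78 + \left(\left(-134 + i \sqrt{262}\right) + 19772\right)} = \frac{1}{78 + \left(19638 + i \sqrt{262}\right)} = \frac{1}{19716 + i \sqrt{262}}$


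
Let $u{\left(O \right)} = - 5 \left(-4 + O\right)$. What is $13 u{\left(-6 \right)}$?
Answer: $650$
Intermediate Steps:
$u{\left(O \right)} = 20 - 5 O$
$13 u{\left(-6 \right)} = 13 \left(20 - -30\right) = 13 \left(20 + 30\right) = 13 \cdot 50 = 650$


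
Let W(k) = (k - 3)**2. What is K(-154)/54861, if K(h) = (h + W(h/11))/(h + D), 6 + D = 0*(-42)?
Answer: -9/585184 ≈ -1.5380e-5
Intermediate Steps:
D = -6 (D = -6 + 0*(-42) = -6 + 0 = -6)
W(k) = (-3 + k)**2
K(h) = (h + (-3 + h/11)**2)/(-6 + h) (K(h) = (h + (-3 + h/11)**2)/(h - 6) = (h + (-3 + h*(1/11))**2)/(-6 + h) = (h + (-3 + h/11)**2)/(-6 + h))
K(-154)/54861 = ((-154 + (-33 - 154)**2/121)/(-6 - 154))/54861 = ((-154 + (1/121)*(-187)**2)/(-160))*(1/54861) = -(-154 + (1/121)*34969)/160*(1/54861) = -(-154 + 289)/160*(1/54861) = -1/160*135*(1/54861) = -27/32*1/54861 = -9/585184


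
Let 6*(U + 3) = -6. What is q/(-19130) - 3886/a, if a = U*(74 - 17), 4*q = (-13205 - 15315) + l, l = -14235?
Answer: 15355243/872328 ≈ 17.603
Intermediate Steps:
U = -4 (U = -3 + (⅙)*(-6) = -3 - 1 = -4)
q = -42755/4 (q = ((-13205 - 15315) - 14235)/4 = (-28520 - 14235)/4 = (¼)*(-42755) = -42755/4 ≈ -10689.)
a = -228 (a = -4*(74 - 17) = -4*57 = -228)
q/(-19130) - 3886/a = -42755/4/(-19130) - 3886/(-228) = -42755/4*(-1/19130) - 3886*(-1/228) = 8551/15304 + 1943/114 = 15355243/872328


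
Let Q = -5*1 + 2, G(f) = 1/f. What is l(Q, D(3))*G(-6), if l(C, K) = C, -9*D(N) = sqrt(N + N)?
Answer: 1/2 ≈ 0.50000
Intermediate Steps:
D(N) = -sqrt(2)*sqrt(N)/9 (D(N) = -sqrt(N + N)/9 = -sqrt(2)*sqrt(N)/9)
Q = -3 (Q = -5 + 2 = -3)
l(Q, D(3))*G(-6) = -3/(-6) = -3*(-1/6) = 1/2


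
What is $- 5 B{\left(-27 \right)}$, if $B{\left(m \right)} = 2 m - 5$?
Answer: $295$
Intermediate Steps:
$B{\left(m \right)} = -5 + 2 m$
$- 5 B{\left(-27 \right)} = - 5 \left(-5 + 2 \left(-27\right)\right) = - 5 \left(-5 - 54\right) = \left(-5\right) \left(-59\right) = 295$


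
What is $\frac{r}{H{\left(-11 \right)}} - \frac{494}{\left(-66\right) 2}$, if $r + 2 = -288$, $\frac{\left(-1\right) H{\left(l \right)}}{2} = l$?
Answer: $- \frac{623}{66} \approx -9.4394$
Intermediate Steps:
$H{\left(l \right)} = - 2 l$
$r = -290$ ($r = -2 - 288 = -290$)
$\frac{r}{H{\left(-11 \right)}} - \frac{494}{\left(-66\right) 2} = - \frac{290}{\left(-2\right) \left(-11\right)} - \frac{494}{\left(-66\right) 2} = - \frac{290}{22} - \frac{494}{-132} = \left(-290\right) \frac{1}{22} - - \frac{247}{66} = - \frac{145}{11} + \frac{247}{66} = - \frac{623}{66}$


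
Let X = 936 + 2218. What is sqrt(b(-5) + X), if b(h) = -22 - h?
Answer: sqrt(3137) ≈ 56.009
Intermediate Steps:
X = 3154
sqrt(b(-5) + X) = sqrt((-22 - 1*(-5)) + 3154) = sqrt((-22 + 5) + 3154) = sqrt(-17 + 3154) = sqrt(3137)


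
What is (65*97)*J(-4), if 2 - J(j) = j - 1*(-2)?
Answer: 25220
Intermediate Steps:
J(j) = -j (J(j) = 2 - (j - 1*(-2)) = 2 - (j + 2) = 2 - (2 + j) = 2 + (-2 - j) = -j)
(65*97)*J(-4) = (65*97)*(-1*(-4)) = 6305*4 = 25220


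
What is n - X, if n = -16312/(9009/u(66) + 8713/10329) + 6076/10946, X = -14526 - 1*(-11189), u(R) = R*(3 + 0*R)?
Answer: 15643394524227/5239658645 ≈ 2985.6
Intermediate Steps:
u(R) = 3*R (u(R) = R*(3 + 0) = R*3 = 3*R)
X = -3337 (X = -14526 + 11189 = -3337)
n = -1841346374138/5239658645 (n = -16312/(9009/((3*66)) + 8713/10329) + 6076/10946 = -16312/(9009/198 + 8713*(1/10329)) + 6076*(1/10946) = -16312/(9009*(1/198) + 8713/10329) + 3038/5473 = -16312/(91/2 + 8713/10329) + 3038/5473 = -16312/957365/20658 + 3038/5473 = -16312*20658/957365 + 3038/5473 = -336973296/957365 + 3038/5473 = -1841346374138/5239658645 ≈ -351.42)
n - X = -1841346374138/5239658645 - 1*(-3337) = -1841346374138/5239658645 + 3337 = 15643394524227/5239658645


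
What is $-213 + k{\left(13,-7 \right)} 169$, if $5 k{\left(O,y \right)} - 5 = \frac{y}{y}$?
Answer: $- \frac{51}{5} \approx -10.2$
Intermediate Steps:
$k{\left(O,y \right)} = \frac{6}{5}$ ($k{\left(O,y \right)} = 1 + \frac{y \frac{1}{y}}{5} = 1 + \frac{1}{5} \cdot 1 = 1 + \frac{1}{5} = \frac{6}{5}$)
$-213 + k{\left(13,-7 \right)} 169 = -213 + \frac{6}{5} \cdot 169 = -213 + \frac{1014}{5} = - \frac{51}{5}$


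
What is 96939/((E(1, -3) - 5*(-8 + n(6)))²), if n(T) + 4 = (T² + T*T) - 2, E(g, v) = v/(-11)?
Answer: 11729619/10156969 ≈ 1.1548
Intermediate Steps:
E(g, v) = -v/11 (E(g, v) = v*(-1/11) = -v/11)
n(T) = -6 + 2*T² (n(T) = -4 + ((T² + T*T) - 2) = -4 + ((T² + T²) - 2) = -4 + (2*T² - 2) = -4 + (-2 + 2*T²) = -6 + 2*T²)
96939/((E(1, -3) - 5*(-8 + n(6)))²) = 96939/((-1/11*(-3) - 5*(-8 + (-6 + 2*6²)))²) = 96939/((3/11 - 5*(-8 + (-6 + 2*36)))²) = 96939/((3/11 - 5*(-8 + (-6 + 72)))²) = 96939/((3/11 - 5*(-8 + 66))²) = 96939/((3/11 - 5*58)²) = 96939/((3/11 - 290)²) = 96939/((-3187/11)²) = 96939/(10156969/121) = 96939*(121/10156969) = 11729619/10156969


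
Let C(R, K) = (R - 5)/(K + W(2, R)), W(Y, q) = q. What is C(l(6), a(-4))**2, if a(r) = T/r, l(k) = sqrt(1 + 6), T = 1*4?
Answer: 29/9 - 4*sqrt(7)/9 ≈ 2.0463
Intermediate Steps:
T = 4
l(k) = sqrt(7)
a(r) = 4/r
C(R, K) = (-5 + R)/(K + R) (C(R, K) = (R - 5)/(K + R) = (-5 + R)/(K + R))
C(l(6), a(-4))**2 = ((-5 + sqrt(7))/(4/(-4) + sqrt(7)))**2 = ((-5 + sqrt(7))/(4*(-1/4) + sqrt(7)))**2 = ((-5 + sqrt(7))/(-1 + sqrt(7)))**2 = (-5 + sqrt(7))**2/(-1 + sqrt(7))**2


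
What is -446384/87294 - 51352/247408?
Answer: -1026086555/192832446 ≈ -5.3211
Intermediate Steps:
-446384/87294 - 51352/247408 = -446384*1/87294 - 51352*1/247408 = -223192/43647 - 917/4418 = -1026086555/192832446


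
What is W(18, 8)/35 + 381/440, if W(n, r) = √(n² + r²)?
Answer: 381/440 + 2*√97/35 ≈ 1.4287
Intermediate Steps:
W(18, 8)/35 + 381/440 = √(18² + 8²)/35 + 381/440 = √(324 + 64)*(1/35) + 381*(1/440) = √388*(1/35) + 381/440 = (2*√97)*(1/35) + 381/440 = 2*√97/35 + 381/440 = 381/440 + 2*√97/35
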